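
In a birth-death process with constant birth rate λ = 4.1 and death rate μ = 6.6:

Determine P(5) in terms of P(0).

For constant rates: P(n)/P(0) = (λ/μ)^n
P(5)/P(0) = (4.1/6.6)^5 = 0.62121^5 = 0.09251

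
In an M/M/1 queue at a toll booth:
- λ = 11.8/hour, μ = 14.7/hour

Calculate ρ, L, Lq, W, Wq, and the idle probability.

Step 1: ρ = λ/μ = 11.8/14.7 = 0.8027
Step 2: L = λ/(μ-λ) = 11.8/2.90 = 4.0690
Step 3: Lq = λ²/(μ(μ-λ)) = 139.24/(14.7×2.90) = 3.2662
Step 4: W = 1/(μ-λ) = 1/2.90 = 0.34483
Step 5: Wq = λ/(μ(μ-λ)) = 11.8/(14.7×2.90) = 0.2768
Step 6: P(0) = 1-ρ = 0.1973
Verify: L = λW = 11.8×0.34483 = 4.0690 ✔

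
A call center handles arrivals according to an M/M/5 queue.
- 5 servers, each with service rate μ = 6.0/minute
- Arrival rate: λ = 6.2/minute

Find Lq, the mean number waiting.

Traffic intensity: ρ = λ/(cμ) = 6.2/(5×6.0) = 0.2067
Since ρ = 0.2067 < 1, system is stable.
Offered load a = λ/μ = cρ = 6.2/6.0 = 1.0333
P₀ = [ Σₙ₌₀^4 aⁿ/n! + a^5/(5!(1-ρ)) ]⁻¹
Σ = a^0/0! + a^1/1! + a^2/2! + a^3/3! + a^4/4! = 1.0000 + 1.0333 + 0.5339 + 0.1839 + 0.04751 = 2.7986
a^5/(5!(1-ρ)) = 1.1782/(120 × 0.7933) = 0.01238
P₀ = 1/(2.7986 + 0.01238) = 0.3557
Lq = P₀·a^5·ρ / (5!(1-ρ)²) = 0.3557 × 1.1782 × 0.2067 / (120 × 0.6294) = 0.001147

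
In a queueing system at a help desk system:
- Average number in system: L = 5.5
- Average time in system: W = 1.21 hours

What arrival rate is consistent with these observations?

Little's Law: L = λW, so λ = L/W
λ = 5.5/1.21 = 4.5455 tickets/hour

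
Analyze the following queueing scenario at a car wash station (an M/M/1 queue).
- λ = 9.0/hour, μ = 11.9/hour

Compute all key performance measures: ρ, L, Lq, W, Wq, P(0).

Step 1: ρ = λ/μ = 9.0/11.9 = 0.7563
Step 2: L = λ/(μ-λ) = 9.0/2.90 = 3.1034
Step 3: Lq = λ²/(μ(μ-λ)) = 81.00/(11.9×2.90) = 2.3471
Step 4: W = 1/(μ-λ) = 1/2.90 = 0.3448276
Step 5: Wq = λ/(μ(μ-λ)) = 9.0/(11.9×2.90) = 0.2608
Step 6: P(0) = 1-ρ = 0.2437
Verify: L = λW = 9.0×0.3448276 = 3.1034 ✔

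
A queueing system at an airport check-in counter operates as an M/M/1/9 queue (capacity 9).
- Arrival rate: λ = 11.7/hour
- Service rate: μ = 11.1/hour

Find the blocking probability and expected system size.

ρ = λ/μ = 11.7/11.1 = 1.05405
P₀ = (1-ρ)/(1-ρ^(K+1)) = (1-1.05405)/(1-1.05405^10) = -0.054050/-0.69283 = 0.07801
P_K = P₀×ρ^K = 0.07801 × 1.05405^9 = 0.07801 × 1.6060 = 0.1253
Blocking probability P_9 = 0.1253 (12.53%)
L = ρ[1 - (K+1)ρ^K + Kρ^(K+1)] / [(1-ρ)(1-ρ^(K+1))]
L = 1.05405 × (1 - 10×1.60601987 + 9×1.69282524) / ((1 - 1.05405) × (1 - 1.69282524)) = 4.9323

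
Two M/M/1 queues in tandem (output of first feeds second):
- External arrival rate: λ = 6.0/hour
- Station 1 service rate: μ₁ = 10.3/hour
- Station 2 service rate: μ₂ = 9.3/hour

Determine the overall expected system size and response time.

By Jackson's theorem, each station behaves as independent M/M/1.
Station 1: ρ₁ = 6.0/10.3 = 0.5825, L₁ = ρ₁/(1-ρ₁) = λ/(μ₁-λ) = 6.0/4.30 = 1.3953
Station 2: ρ₂ = 6.0/9.3 = 0.6452, L₂ = ρ₂/(1-ρ₂) = λ/(μ₂-λ) = 6.0/3.30 = 1.8182
Total: L = L₁ + L₂ = 1.3953 + 1.8182 = 3.2135
W = L/λ = 3.2135/6.0 = 0.5356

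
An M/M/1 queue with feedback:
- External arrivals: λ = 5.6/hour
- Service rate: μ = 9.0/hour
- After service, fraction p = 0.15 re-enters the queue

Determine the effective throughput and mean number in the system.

Effective arrival rate: λ_eff = λ/(1-p) = 5.6/(1-0.15) = 5.6/0.85 = 6.588235
ρ = λ_eff/μ = 6.588235/9.0 = 0.732026
L = ρ/(1-ρ) = 0.732026/(1-0.732026) = 2.7317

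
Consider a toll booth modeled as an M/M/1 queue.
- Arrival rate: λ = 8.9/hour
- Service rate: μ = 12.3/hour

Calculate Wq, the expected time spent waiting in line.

First, compute utilization: ρ = λ/μ = 8.9/12.3 = 0.7236
For M/M/1: Wq = λ/(μ(μ-λ))
Wq = 8.9/(12.3 × (12.3-8.9))
Wq = 8.9/(12.3 × 3.40)
Wq = 0.2128 hours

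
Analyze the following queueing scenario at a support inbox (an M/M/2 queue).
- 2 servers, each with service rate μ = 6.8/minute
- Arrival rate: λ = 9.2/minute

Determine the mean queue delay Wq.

Traffic intensity: ρ = λ/(cμ) = 9.2/(2×6.8) = 0.6765
Since ρ = 0.6765 < 1, system is stable.
Offered load a = λ/μ = cρ = 9.2/6.8 = 1.3529
P₀ = [ Σₙ₌₀^1 aⁿ/n! + a^2/(2!(1-ρ)) ]⁻¹
Σ = a^0/0! + a^1/1! = 1.0000 + 1.3529 = 2.3529
a^2/(2!(1-ρ)) = 1.83045/(2 × 0.323529) = 2.8289
P₀ = 1/(2.3529 + 2.8289) = 0.1930
Lq = P₀·a^2·ρ / (2!(1-ρ)²) = 0.192982 × 1.83045 × 0.676471 / (2 × 0.104671) = 1.1415
Wq = Lq/λ = 1.1415/9.2 = 0.1241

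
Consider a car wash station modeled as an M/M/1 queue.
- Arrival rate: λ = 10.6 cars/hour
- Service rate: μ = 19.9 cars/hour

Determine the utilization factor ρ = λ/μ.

Server utilization: ρ = λ/μ
ρ = 10.6/19.9 = 0.5327
The server is busy 53.27% of the time.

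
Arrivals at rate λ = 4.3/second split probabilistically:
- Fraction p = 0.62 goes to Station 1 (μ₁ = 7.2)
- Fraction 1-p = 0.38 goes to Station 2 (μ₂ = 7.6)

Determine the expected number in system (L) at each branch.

Effective rates: λ₁ = 4.3×0.62 = 2.666, λ₂ = 4.3×0.38 = 1.634
Station 1: ρ₁ = 2.666/7.2 = 0.37028, L₁ = ρ₁/(1-ρ₁) = 0.37028/(1-0.37028) = 0.5880
Station 2: ρ₂ = 1.634/7.6 = 0.2150, L₂ = ρ₂/(1-ρ₂) = 0.2150/(1-0.2150) = 0.2739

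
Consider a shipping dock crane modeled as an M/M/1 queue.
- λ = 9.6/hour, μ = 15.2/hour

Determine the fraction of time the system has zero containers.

ρ = λ/μ = 9.6/15.2 = 0.6316
P(0) = 1 - ρ = 1 - 0.6316 = 0.3684
The server is idle 36.84% of the time.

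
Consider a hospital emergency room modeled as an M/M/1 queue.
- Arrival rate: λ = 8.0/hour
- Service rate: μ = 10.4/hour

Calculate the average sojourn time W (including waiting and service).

First, compute utilization: ρ = λ/μ = 8.0/10.4 = 0.7692
For M/M/1: W = 1/(μ-λ)
W = 1/(10.4-8.0) = 1/2.40
W = 0.4167 hours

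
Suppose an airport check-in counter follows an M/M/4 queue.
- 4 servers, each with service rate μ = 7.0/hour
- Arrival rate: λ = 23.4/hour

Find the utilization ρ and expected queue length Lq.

Traffic intensity: ρ = λ/(cμ) = 23.4/(4×7.0) = 0.8357
Since ρ = 0.8357 < 1, system is stable.
Offered load a = λ/μ = cρ = 23.4/7.0 = 3.3429
P₀ = [ Σₙ₌₀^3 aⁿ/n! + a^4/(4!(1-ρ)) ]⁻¹
Σ = a^0/0! + a^1/1! + a^2/2! + a^3/3! = 1.0000 + 3.3429 + 5.5873 + 6.2259 = 16.1561
a^4/(4!(1-ρ)) = 124.8738/(24 × 0.1642857) = 31.6709
P₀ = 1/(16.1561 + 31.6709) = 0.02091
Lq = P₀·a^4·ρ / (4!(1-ρ)²) = 0.020909 × 124.8738 × 0.83571 / (24 × 0.026990) = 3.3686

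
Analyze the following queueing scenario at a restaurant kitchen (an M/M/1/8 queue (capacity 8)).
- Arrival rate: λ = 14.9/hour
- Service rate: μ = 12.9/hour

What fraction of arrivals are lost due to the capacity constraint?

ρ = λ/μ = 14.9/12.9 = 1.15504
P₀ = (1-ρ)/(1-ρ^(K+1)) = (1-1.15504)/(1-1.15504^9) = -0.15504/-2.6591 = 0.05831
P_K = P₀×ρ^K = 0.05831 × 1.15504^8 = 0.05831 × 3.1679 = 0.1847
Blocking probability = 18.47%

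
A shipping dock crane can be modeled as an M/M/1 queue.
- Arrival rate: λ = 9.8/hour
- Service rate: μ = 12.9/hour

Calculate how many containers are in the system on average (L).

ρ = λ/μ = 9.8/12.9 = 0.7597
For M/M/1: L = λ/(μ-λ)
L = 9.8/(12.9-9.8) = 9.8/3.10
L = 3.1613 containers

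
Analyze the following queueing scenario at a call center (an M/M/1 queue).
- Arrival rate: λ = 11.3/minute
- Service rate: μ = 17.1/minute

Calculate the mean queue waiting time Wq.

First, compute utilization: ρ = λ/μ = 11.3/17.1 = 0.6608
For M/M/1: Wq = λ/(μ(μ-λ))
Wq = 11.3/(17.1 × (17.1-11.3))
Wq = 11.3/(17.1 × 5.80)
Wq = 0.1139 minutes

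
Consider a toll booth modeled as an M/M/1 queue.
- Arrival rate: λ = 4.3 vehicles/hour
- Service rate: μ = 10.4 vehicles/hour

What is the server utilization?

Server utilization: ρ = λ/μ
ρ = 4.3/10.4 = 0.4135
The server is busy 41.35% of the time.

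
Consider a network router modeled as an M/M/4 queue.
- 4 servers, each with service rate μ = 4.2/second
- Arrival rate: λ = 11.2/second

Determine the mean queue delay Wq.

Traffic intensity: ρ = λ/(cμ) = 11.2/(4×4.2) = 0.6667
Since ρ = 0.6667 < 1, system is stable.
Offered load a = λ/μ = cρ = 11.2/4.2 = 2.6667
P₀ = [ Σₙ₌₀^3 aⁿ/n! + a^4/(4!(1-ρ)) ]⁻¹
Σ = a^0/0! + a^1/1! + a^2/2! + a^3/3! = 1.00000 + 2.66667 + 3.55556 + 3.16049 = 10.3827
a^4/(4!(1-ρ)) = 50.5679/(24 × 0.333333) = 6.3210
P₀ = 1/(10.3827 + 6.3210) = 0.05987
Lq = P₀·a^4·ρ / (4!(1-ρ)²) = 0.059867 × 50.5679 × 0.66667 / (24 × 0.11111) = 0.7568
Wq = Lq/λ = 0.7568/11.2 = 0.06757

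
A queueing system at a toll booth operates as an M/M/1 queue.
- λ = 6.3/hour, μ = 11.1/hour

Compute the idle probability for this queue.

ρ = λ/μ = 6.3/11.1 = 0.5676
P(0) = 1 - ρ = 1 - 0.5676 = 0.4324
The server is idle 43.24% of the time.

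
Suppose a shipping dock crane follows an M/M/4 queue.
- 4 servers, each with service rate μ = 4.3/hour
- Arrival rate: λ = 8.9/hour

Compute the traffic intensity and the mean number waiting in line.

Traffic intensity: ρ = λ/(cμ) = 8.9/(4×4.3) = 0.5174
Since ρ = 0.5174 < 1, system is stable.
Offered load a = λ/μ = cρ = 8.9/4.3 = 2.0698
P₀ = [ Σₙ₌₀^3 aⁿ/n! + a^4/(4!(1-ρ)) ]⁻¹
Σ = a^0/0! + a^1/1! + a^2/2! + a^3/3! = 1.00000 + 2.06977 + 2.14197 + 1.47779 = 6.6895
a^4/(4!(1-ρ)) = 18.3521/(24 × 0.48256) = 1.5846
P₀ = 1/(6.6895 + 1.5846) = 0.1209
Lq = P₀·a^4·ρ / (4!(1-ρ)²) = 0.1209 × 18.3521 × 0.5174 / (24 × 0.2329) = 0.2054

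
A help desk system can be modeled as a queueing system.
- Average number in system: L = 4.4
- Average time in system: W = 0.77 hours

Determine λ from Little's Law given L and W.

Little's Law: L = λW, so λ = L/W
λ = 4.4/0.77 = 5.7143 tickets/hour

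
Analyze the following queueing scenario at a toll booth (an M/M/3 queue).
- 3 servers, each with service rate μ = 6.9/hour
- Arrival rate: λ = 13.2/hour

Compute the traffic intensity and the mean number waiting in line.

Traffic intensity: ρ = λ/(cμ) = 13.2/(3×6.9) = 0.6377
Since ρ = 0.6377 < 1, system is stable.
Offered load a = λ/μ = cρ = 13.2/6.9 = 1.9130
P₀ = [ Σₙ₌₀^2 aⁿ/n! + a^3/(3!(1-ρ)) ]⁻¹
Σ = a^0/0! + a^1/1! + a^2/2! = 1.0000 + 1.9130 + 1.8299 = 4.7429
a^3/(3!(1-ρ)) = 7.00123/(6 × 0.362319) = 3.2206
P₀ = 1/(4.7429 + 3.2206) = 0.1256
Lq = P₀·a^3·ρ / (3!(1-ρ)²) = 0.1256 × 7.0012 × 0.6377 / (6 × 0.1313) = 0.7118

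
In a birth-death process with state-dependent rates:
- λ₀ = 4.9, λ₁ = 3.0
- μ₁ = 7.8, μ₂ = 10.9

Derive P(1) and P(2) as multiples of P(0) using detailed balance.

Balance equations:
State 0: λ₀P₀ = μ₁P₁ → P₁ = (λ₀/μ₁)P₀ = (4.9/7.8)P₀ = 0.6282P₀
State 1: P₂ = (λ₀λ₁)/(μ₁μ₂)P₀ = (4.9×3.0)/(7.8×10.9)P₀ = 0.1729P₀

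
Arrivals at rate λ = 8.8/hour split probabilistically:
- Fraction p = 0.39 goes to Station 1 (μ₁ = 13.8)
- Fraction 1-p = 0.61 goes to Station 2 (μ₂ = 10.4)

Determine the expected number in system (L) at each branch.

Effective rates: λ₁ = 8.8×0.39 = 3.432, λ₂ = 8.8×0.61 = 5.368
Station 1: ρ₁ = 3.432/13.8 = 0.2487, L₁ = ρ₁/(1-ρ₁) = 0.2487/(1-0.2487) = 0.3310
Station 2: ρ₂ = 5.368/10.4 = 0.51615, L₂ = ρ₂/(1-ρ₂) = 0.51615/(1-0.51615) = 1.0668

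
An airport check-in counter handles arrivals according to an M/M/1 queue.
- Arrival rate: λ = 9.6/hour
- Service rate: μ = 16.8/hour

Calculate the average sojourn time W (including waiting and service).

First, compute utilization: ρ = λ/μ = 9.6/16.8 = 0.5714
For M/M/1: W = 1/(μ-λ)
W = 1/(16.8-9.6) = 1/7.20
W = 0.1389 hours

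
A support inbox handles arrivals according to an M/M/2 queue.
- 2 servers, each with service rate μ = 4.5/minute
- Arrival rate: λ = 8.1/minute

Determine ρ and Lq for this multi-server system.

Traffic intensity: ρ = λ/(cμ) = 8.1/(2×4.5) = 0.9000
Since ρ = 0.9000 < 1, system is stable.
Offered load a = λ/μ = cρ = 8.1/4.5 = 1.8000
P₀ = [ Σₙ₌₀^1 aⁿ/n! + a^2/(2!(1-ρ)) ]⁻¹
Σ = a^0/0! + a^1/1! = 1.0000 + 1.8000 = 2.8000
a^2/(2!(1-ρ)) = 3.2400/(2 × 0.1000) = 16.2000
P₀ = 1/(2.8000 + 16.2000) = 0.05263
Lq = P₀·a^2·ρ / (2!(1-ρ)²) = 0.052632 × 3.2400 × 0.90000 / (2 × 0.010000) = 7.6737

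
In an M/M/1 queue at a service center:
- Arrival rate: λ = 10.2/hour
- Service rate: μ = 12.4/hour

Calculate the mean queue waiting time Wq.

First, compute utilization: ρ = λ/μ = 10.2/12.4 = 0.8226
For M/M/1: Wq = λ/(μ(μ-λ))
Wq = 10.2/(12.4 × (12.4-10.2))
Wq = 10.2/(12.4 × 2.20)
Wq = 0.3739 hours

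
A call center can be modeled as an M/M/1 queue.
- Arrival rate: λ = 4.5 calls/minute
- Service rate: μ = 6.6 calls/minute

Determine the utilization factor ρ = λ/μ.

Server utilization: ρ = λ/μ
ρ = 4.5/6.6 = 0.6818
The server is busy 68.18% of the time.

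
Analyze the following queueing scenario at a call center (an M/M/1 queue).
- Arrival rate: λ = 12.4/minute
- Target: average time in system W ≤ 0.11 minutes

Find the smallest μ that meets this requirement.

For M/M/1: W = 1/(μ-λ)
Need W ≤ 0.11, so 1/(μ-λ) ≤ 0.11
μ - λ ≥ 1/0.11 = 9.0909
μ ≥ 12.4 + 9.0909 = 21.4909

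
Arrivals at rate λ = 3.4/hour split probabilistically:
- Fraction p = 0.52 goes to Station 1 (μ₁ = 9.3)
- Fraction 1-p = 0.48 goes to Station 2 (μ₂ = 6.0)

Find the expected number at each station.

Effective rates: λ₁ = 3.4×0.52 = 1.768, λ₂ = 3.4×0.48 = 1.632
Station 1: ρ₁ = 1.768/9.3 = 0.1901, L₁ = ρ₁/(1-ρ₁) = 0.1901/(1-0.1901) = 0.2347
Station 2: ρ₂ = 1.632/6.0 = 0.2720, L₂ = ρ₂/(1-ρ₂) = 0.2720/(1-0.2720) = 0.3736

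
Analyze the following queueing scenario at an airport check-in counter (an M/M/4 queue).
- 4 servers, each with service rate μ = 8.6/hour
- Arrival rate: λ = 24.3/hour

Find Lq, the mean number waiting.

Traffic intensity: ρ = λ/(cμ) = 24.3/(4×8.6) = 0.7064
Since ρ = 0.7064 < 1, system is stable.
Offered load a = λ/μ = cρ = 24.3/8.6 = 2.8256
P₀ = [ Σₙ₌₀^3 aⁿ/n! + a^4/(4!(1-ρ)) ]⁻¹
Σ = a^0/0! + a^1/1! + a^2/2! + a^3/3! = 1.00000 + 2.82558 + 3.99196 + 3.75986 = 11.5774
a^4/(4!(1-ρ)) = 63.7428/(24 × 0.293605) = 9.0460
P₀ = 1/(11.5774 + 9.0460) = 0.04849
Lq = P₀·a^4·ρ / (4!(1-ρ)²) = 0.048489 × 63.7428 × 0.70640 / (24 × 0.086204) = 1.0553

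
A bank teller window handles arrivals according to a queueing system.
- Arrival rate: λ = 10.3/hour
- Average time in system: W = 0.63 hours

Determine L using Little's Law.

Little's Law: L = λW
L = 10.3 × 0.63 = 6.4890 transactions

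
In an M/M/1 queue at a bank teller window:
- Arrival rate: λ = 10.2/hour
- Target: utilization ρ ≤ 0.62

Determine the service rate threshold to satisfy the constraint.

ρ = λ/μ, so μ = λ/ρ
μ ≥ 10.2/0.62 = 16.4516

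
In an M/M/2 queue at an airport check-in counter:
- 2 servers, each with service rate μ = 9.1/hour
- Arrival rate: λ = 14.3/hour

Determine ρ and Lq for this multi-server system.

Traffic intensity: ρ = λ/(cμ) = 14.3/(2×9.1) = 0.7857
Since ρ = 0.7857 < 1, system is stable.
Offered load a = λ/μ = cρ = 14.3/9.1 = 1.5714
P₀ = [ Σₙ₌₀^1 aⁿ/n! + a^2/(2!(1-ρ)) ]⁻¹
Σ = a^0/0! + a^1/1! = 1.0000 + 1.5714 = 2.5714
a^2/(2!(1-ρ)) = 2.46939/(2 × 0.214286) = 5.7619
P₀ = 1/(2.5714 + 5.7619) = 0.1200
Lq = P₀·a^2·ρ / (2!(1-ρ)²) = 0.120000 × 2.46939 × 0.785714 / (2 × 0.0459184) = 2.5352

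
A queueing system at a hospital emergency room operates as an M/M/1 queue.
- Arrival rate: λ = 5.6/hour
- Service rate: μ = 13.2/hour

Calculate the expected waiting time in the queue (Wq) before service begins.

First, compute utilization: ρ = λ/μ = 5.6/13.2 = 0.4242
For M/M/1: Wq = λ/(μ(μ-λ))
Wq = 5.6/(13.2 × (13.2-5.6))
Wq = 5.6/(13.2 × 7.60)
Wq = 0.05582 hours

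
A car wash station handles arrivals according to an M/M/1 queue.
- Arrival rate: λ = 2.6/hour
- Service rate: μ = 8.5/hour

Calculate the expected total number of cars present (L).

ρ = λ/μ = 2.6/8.5 = 0.3059
For M/M/1: L = λ/(μ-λ)
L = 2.6/(8.5-2.6) = 2.6/5.90
L = 0.4407 cars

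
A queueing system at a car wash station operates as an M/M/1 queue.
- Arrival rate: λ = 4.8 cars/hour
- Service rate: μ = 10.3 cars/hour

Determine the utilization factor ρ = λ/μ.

Server utilization: ρ = λ/μ
ρ = 4.8/10.3 = 0.4660
The server is busy 46.60% of the time.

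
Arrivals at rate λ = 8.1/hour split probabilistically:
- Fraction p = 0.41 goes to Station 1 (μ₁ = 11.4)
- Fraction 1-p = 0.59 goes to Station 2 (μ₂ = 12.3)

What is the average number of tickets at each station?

Effective rates: λ₁ = 8.1×0.41 = 3.321, λ₂ = 8.1×0.59 = 4.779
Station 1: ρ₁ = 3.321/11.4 = 0.29132, L₁ = ρ₁/(1-ρ₁) = 0.29132/(1-0.29132) = 0.4111
Station 2: ρ₂ = 4.779/12.3 = 0.38854, L₂ = ρ₂/(1-ρ₂) = 0.38854/(1-0.38854) = 0.6354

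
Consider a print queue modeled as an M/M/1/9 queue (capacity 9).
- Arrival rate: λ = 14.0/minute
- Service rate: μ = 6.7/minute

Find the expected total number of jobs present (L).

ρ = λ/μ = 14.0/6.7 = 2.08955
P₀ = (1-ρ)/(1-ρ^(K+1)) = (1-2.08955)/(1-2.08955^10) = -1.0896/-1585.8200 = 0.0006871
P_K = P₀×ρ^K = 0.0006871 × 2.08955^9 = 0.0006871 × 759.4075 = 0.5218
L = ρ[1 - (K+1)ρ^K + Kρ^(K+1)] / [(1-ρ)(1-ρ^(K+1))]
L = 2.08955 × (1 - 10×759.4075 + 9×1586.8200) / ((1 - 2.08955) × (1 - 1586.8200)) = 8.0885 jobs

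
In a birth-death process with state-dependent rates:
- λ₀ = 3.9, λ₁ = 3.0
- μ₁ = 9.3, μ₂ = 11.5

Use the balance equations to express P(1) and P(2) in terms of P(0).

Balance equations:
State 0: λ₀P₀ = μ₁P₁ → P₁ = (λ₀/μ₁)P₀ = (3.9/9.3)P₀ = 0.4194P₀
State 1: P₂ = (λ₀λ₁)/(μ₁μ₂)P₀ = (3.9×3.0)/(9.3×11.5)P₀ = 0.1094P₀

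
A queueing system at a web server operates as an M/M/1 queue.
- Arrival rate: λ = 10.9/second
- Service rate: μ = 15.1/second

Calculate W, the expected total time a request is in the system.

First, compute utilization: ρ = λ/μ = 10.9/15.1 = 0.7219
For M/M/1: W = 1/(μ-λ)
W = 1/(15.1-10.9) = 1/4.20
W = 0.2381 seconds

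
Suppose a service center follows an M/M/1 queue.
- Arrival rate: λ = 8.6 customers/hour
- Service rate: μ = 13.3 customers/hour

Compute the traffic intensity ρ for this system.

Server utilization: ρ = λ/μ
ρ = 8.6/13.3 = 0.6466
The server is busy 64.66% of the time.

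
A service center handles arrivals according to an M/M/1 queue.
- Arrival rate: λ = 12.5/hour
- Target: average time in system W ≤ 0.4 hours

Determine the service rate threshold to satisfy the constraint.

For M/M/1: W = 1/(μ-λ)
Need W ≤ 0.4, so 1/(μ-λ) ≤ 0.4
μ - λ ≥ 1/0.4 = 2.5000
μ ≥ 12.5 + 2.5000 = 15.0000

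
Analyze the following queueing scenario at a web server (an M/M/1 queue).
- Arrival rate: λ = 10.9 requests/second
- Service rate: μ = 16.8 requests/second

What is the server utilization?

Server utilization: ρ = λ/μ
ρ = 10.9/16.8 = 0.6488
The server is busy 64.88% of the time.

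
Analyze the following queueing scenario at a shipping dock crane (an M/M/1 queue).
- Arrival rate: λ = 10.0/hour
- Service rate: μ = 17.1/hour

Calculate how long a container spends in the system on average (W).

First, compute utilization: ρ = λ/μ = 10.0/17.1 = 0.5848
For M/M/1: W = 1/(μ-λ)
W = 1/(17.1-10.0) = 1/7.10
W = 0.1408 hours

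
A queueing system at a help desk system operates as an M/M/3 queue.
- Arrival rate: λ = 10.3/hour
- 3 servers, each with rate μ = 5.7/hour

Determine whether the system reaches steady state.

Stability requires ρ = λ/(cμ) < 1
ρ = 10.3/(3 × 5.7) = 10.3/17.10 = 0.6023
Since 0.6023 < 1, the system is STABLE.
The servers are busy 60.23% of the time.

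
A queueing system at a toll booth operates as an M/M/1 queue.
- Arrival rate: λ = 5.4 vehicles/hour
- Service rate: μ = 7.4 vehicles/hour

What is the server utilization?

Server utilization: ρ = λ/μ
ρ = 5.4/7.4 = 0.7297
The server is busy 72.97% of the time.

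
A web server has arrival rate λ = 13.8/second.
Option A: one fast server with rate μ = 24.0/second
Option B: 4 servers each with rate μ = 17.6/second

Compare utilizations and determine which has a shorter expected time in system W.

Option A: single server μ = 24.0 (M/M/1)
  ρ_A = 13.8/24.0 = 0.5750
  W_A = 1/(μ-λ) = 1/(24.0-13.8) = 1/10.20 = 0.09804

Option B: 4 servers μ = 17.6 (M/M/4)
  ρ_B = λ/(cμ) = 13.8/(4×17.6) = 0.1960
  Offered load a = λ/μ = cρ = 13.8/17.6 = 0.7841
  P₀ = [ Σₙ₌₀^3 aⁿ/n! + a^4/(4!(1-ρ)) ]⁻¹
  Σ = a^0/0! + a^1/1! + a^2/2! + a^3/3! = 1.0000 + 0.7841 + 0.3074 + 0.08034 = 2.1718
  a^4/(4!(1-ρ)) = 0.3780/(24 × 0.8040) = 0.01959
  P₀ = 1/(2.1718 + 0.01959) = 0.4563
  Lq = P₀·a^4·ρ / (4!(1-ρ)²) = 0.4563 × 0.3780 × 0.1960 / (24 × 0.6464) = 0.002179
  Wq_B = Lq/λ = 0.002179/13.8 = 0.0001579
  W_B = Wq_B + 1/μ = 0.0001579 + 0.05682 = 0.05698

Since W_B = 0.05698 < W_A = 0.09804, Option B (multiple servers) has the shorter time in system.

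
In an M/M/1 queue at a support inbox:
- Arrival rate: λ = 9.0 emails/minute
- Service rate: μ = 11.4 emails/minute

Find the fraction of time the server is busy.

Server utilization: ρ = λ/μ
ρ = 9.0/11.4 = 0.7895
The server is busy 78.95% of the time.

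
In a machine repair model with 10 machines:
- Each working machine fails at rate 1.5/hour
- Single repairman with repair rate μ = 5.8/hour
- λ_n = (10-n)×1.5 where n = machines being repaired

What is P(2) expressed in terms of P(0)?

P(2)/P(0) = ∏_{i=0}^{2-1} λ_i/μ_{i+1}
= (10-0)×1.5/5.8 × (10-1)×1.5/5.8
= 6.0196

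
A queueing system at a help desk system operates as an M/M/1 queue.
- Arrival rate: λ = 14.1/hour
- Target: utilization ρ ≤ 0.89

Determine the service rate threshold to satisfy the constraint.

ρ = λ/μ, so μ = λ/ρ
μ ≥ 14.1/0.89 = 15.8427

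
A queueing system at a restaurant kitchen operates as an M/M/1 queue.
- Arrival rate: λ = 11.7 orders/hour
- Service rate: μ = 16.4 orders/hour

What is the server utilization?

Server utilization: ρ = λ/μ
ρ = 11.7/16.4 = 0.7134
The server is busy 71.34% of the time.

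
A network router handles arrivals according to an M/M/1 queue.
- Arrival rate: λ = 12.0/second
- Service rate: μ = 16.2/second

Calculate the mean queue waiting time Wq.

First, compute utilization: ρ = λ/μ = 12.0/16.2 = 0.7407
For M/M/1: Wq = λ/(μ(μ-λ))
Wq = 12.0/(16.2 × (16.2-12.0))
Wq = 12.0/(16.2 × 4.20)
Wq = 0.1764 seconds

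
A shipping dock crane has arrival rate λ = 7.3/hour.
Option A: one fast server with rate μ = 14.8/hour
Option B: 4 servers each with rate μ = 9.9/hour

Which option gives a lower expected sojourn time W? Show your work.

Option A: single server μ = 14.8 (M/M/1)
  ρ_A = 7.3/14.8 = 0.4932
  W_A = 1/(μ-λ) = 1/(14.8-7.3) = 1/7.50 = 0.1333

Option B: 4 servers μ = 9.9 (M/M/4)
  ρ_B = λ/(cμ) = 7.3/(4×9.9) = 0.1843
  Offered load a = λ/μ = cρ = 7.3/9.9 = 0.7374
  P₀ = [ Σₙ₌₀^3 aⁿ/n! + a^4/(4!(1-ρ)) ]⁻¹
  Σ = a^0/0! + a^1/1! + a^2/2! + a^3/3! = 1.0000 + 0.7374 + 0.2719 + 0.06682 = 2.0761
  a^4/(4!(1-ρ)) = 0.2956/(24 × 0.8157) = 0.01510
  P₀ = 1/(2.0761 + 0.01510) = 0.4782
  Lq = P₀·a^4·ρ / (4!(1-ρ)²) = 0.4782 × 0.2956 × 0.1843 / (24 × 0.6653) = 0.001632
  Wq_B = Lq/λ = 0.001632/7.3 = 0.0002236
  W_B = Wq_B + 1/μ = 0.0002236 + 0.1010 = 0.1012

Since W_B = 0.1012 < W_A = 0.1333, Option B (multiple servers) has the shorter time in system.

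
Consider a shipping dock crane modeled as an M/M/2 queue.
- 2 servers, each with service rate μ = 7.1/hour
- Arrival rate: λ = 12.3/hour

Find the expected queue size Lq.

Traffic intensity: ρ = λ/(cμ) = 12.3/(2×7.1) = 0.8662
Since ρ = 0.8662 < 1, system is stable.
Offered load a = λ/μ = cρ = 12.3/7.1 = 1.7324
P₀ = [ Σₙ₌₀^1 aⁿ/n! + a^2/(2!(1-ρ)) ]⁻¹
Σ = a^0/0! + a^1/1! = 1.0000 + 1.7324 = 2.7324
a^2/(2!(1-ρ)) = 3.00119/(2 × 0.133803) = 11.2150
P₀ = 1/(2.7324 + 11.2150) = 0.07170
Lq = P₀·a^2·ρ / (2!(1-ρ)²) = 0.0716981 × 3.00119 × 0.866197 / (2 × 0.0179032) = 5.2054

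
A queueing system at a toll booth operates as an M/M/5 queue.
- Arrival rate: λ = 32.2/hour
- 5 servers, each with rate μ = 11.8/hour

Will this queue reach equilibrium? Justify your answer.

Stability requires ρ = λ/(cμ) < 1
ρ = 32.2/(5 × 11.8) = 32.2/59.00 = 0.5458
Since 0.5458 < 1, the system is STABLE.
The servers are busy 54.58% of the time.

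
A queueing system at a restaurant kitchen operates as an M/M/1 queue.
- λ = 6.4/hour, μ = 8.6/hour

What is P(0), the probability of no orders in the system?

ρ = λ/μ = 6.4/8.6 = 0.7442
P(0) = 1 - ρ = 1 - 0.7442 = 0.2558
The server is idle 25.58% of the time.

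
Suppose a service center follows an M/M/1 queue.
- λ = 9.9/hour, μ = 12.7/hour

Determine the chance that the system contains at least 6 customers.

ρ = λ/μ = 9.9/12.7 = 0.77953
P(N ≥ n) = ρⁿ
P(N ≥ 6) = 0.77953^6
P(N ≥ 6) = 0.2244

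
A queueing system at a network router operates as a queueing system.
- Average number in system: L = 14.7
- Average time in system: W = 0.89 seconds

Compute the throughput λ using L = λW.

Little's Law: L = λW, so λ = L/W
λ = 14.7/0.89 = 16.5169 packets/second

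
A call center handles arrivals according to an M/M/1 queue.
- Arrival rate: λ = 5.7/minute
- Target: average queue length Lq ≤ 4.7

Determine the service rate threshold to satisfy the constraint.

For M/M/1: Lq = λ²/(μ(μ-λ))
Need Lq ≤ 4.7, i.e. μ(μ-λ) ≥ λ²/4.7
μ² - 5.7μ - 32.49/4.7 ≥ 0  →  μ² - 5.7μ - 6.91277 ≥ 0
Quadratic formula (positive root): μ = [λ + √(λ² + 4×6.91277)]/2
Discriminant: 32.49 + 4×6.91277 = 60.1411, √60.1411 = 7.7551
μ ≥ (5.7 + 7.7551)/2 = 6.7275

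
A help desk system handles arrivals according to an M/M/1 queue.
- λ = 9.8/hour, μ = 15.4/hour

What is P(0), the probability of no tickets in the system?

ρ = λ/μ = 9.8/15.4 = 0.6364
P(0) = 1 - ρ = 1 - 0.6364 = 0.3636
The server is idle 36.36% of the time.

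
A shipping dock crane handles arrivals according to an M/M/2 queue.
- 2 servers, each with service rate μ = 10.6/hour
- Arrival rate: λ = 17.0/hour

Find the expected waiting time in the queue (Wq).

Traffic intensity: ρ = λ/(cμ) = 17.0/(2×10.6) = 0.8019
Since ρ = 0.8019 < 1, system is stable.
Offered load a = λ/μ = cρ = 17.0/10.6 = 1.6038
P₀ = [ Σₙ₌₀^1 aⁿ/n! + a^2/(2!(1-ρ)) ]⁻¹
Σ = a^0/0! + a^1/1! = 1.0000 + 1.6038 = 2.6038
a^2/(2!(1-ρ)) = 2.57209/(2 × 0.198113) = 6.4915
P₀ = 1/(2.6038 + 6.4915) = 0.1099
Lq = P₀·a^2·ρ / (2!(1-ρ)²) = 0.10995 × 2.5721 × 0.80189 / (2 × 0.039249) = 2.8889
Wq = Lq/λ = 2.8889/17.0 = 0.1699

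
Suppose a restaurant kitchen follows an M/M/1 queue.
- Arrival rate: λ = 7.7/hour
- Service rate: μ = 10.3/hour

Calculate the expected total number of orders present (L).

ρ = λ/μ = 7.7/10.3 = 0.7476
For M/M/1: L = λ/(μ-λ)
L = 7.7/(10.3-7.7) = 7.7/2.60
L = 2.9615 orders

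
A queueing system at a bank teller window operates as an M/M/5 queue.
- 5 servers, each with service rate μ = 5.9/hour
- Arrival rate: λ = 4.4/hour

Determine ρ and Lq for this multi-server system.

Traffic intensity: ρ = λ/(cμ) = 4.4/(5×5.9) = 0.1492
Since ρ = 0.1492 < 1, system is stable.
Offered load a = λ/μ = cρ = 4.4/5.9 = 0.7458
P₀ = [ Σₙ₌₀^4 aⁿ/n! + a^5/(5!(1-ρ)) ]⁻¹
Σ = a^0/0! + a^1/1! + a^2/2! + a^3/3! + a^4/4! = 1.0000 + 0.7458 + 0.2781 + 0.06913 + 0.01289 = 2.1059
a^5/(5!(1-ρ)) = 0.23068/(120 × 0.85085) = 0.002259
P₀ = 1/(2.10586 + 0.00225928) = 0.4744
Lq = P₀·a^5·ρ / (5!(1-ρ)²) = 0.47436 × 0.23068 × 0.14915 / (120 × 0.72394) = 0.0001879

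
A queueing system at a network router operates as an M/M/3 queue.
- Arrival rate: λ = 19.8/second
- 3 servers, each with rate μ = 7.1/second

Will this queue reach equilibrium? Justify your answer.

Stability requires ρ = λ/(cμ) < 1
ρ = 19.8/(3 × 7.1) = 19.8/21.30 = 0.9296
Since 0.9296 < 1, the system is STABLE.
The servers are busy 92.96% of the time.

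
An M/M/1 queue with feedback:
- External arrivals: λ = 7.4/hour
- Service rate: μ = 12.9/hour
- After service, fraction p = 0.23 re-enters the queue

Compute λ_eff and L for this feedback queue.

Effective arrival rate: λ_eff = λ/(1-p) = 7.4/(1-0.23) = 7.4/0.77 = 9.6104
ρ = λ_eff/μ = 9.6104/12.9 = 0.74499
L = ρ/(1-ρ) = 0.74499/(1-0.74499) = 2.9214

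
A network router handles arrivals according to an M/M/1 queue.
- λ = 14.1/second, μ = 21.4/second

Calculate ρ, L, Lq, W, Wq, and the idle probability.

Step 1: ρ = λ/μ = 14.1/21.4 = 0.6589
Step 2: L = λ/(μ-λ) = 14.1/7.30 = 1.9315
Step 3: Lq = λ²/(μ(μ-λ)) = 198.81/(21.4×7.30) = 1.2726
Step 4: W = 1/(μ-λ) = 1/7.30 = 0.136986
Step 5: Wq = λ/(μ(μ-λ)) = 14.1/(21.4×7.30) = 0.09026
Step 6: P(0) = 1-ρ = 0.3411
Verify: L = λW = 14.1×0.136986 = 1.9315 ✔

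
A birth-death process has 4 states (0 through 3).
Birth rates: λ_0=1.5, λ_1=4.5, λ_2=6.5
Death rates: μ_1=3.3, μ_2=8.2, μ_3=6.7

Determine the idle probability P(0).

Ratios P(n)/P(0) = (λ₀···λₙ₋₁)/(μ₁···μₙ):
P(1)/P(0) = (1.5)/(3.3) = 0.45455
P(2)/P(0) = (1.5×4.5)/(3.3×8.2) = 0.24945
P(3)/P(0) = (1.5×4.5×6.5)/(3.3×8.2×6.7) = 0.24200

Normalization: ∑ P(n) = 1
P(0) × (1.0000 + 0.45455 + 0.24945 + 0.24200) = 1
P(0) × 1.9460 = 1
P(0) = 1/1.9460 = 0.5139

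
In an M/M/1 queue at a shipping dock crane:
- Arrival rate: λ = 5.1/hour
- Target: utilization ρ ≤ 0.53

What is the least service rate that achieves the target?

ρ = λ/μ, so μ = λ/ρ
μ ≥ 5.1/0.53 = 9.6226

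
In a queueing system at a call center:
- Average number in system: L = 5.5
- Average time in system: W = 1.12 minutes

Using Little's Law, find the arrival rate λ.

Little's Law: L = λW, so λ = L/W
λ = 5.5/1.12 = 4.9107 calls/minute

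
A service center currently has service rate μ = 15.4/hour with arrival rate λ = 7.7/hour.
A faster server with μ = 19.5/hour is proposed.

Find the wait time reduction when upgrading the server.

System 1: ρ₁ = 7.7/15.4 = 0.5000, W₁ = 1/(15.4-7.7) = 0.12987
System 2: ρ₂ = 7.7/19.5 = 0.3949, W₂ = 1/(19.5-7.7) = 0.084746
Improvement: (W₁-W₂)/W₁ = (0.12987-0.084746)/0.12987 = 34.75%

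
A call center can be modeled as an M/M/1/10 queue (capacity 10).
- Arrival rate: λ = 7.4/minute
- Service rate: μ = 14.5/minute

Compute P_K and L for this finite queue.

ρ = λ/μ = 7.4/14.5 = 0.51034
P₀ = (1-ρ)/(1-ρ^(K+1)) = (1-0.51034)/(1-0.51034^11) = 0.4897/0.9994 = 0.4900
P_K = P₀×ρ^K = 0.48996 × 0.51034^10 = 0.48996 × 0.0011984 = 0.0005872
Blocking probability P_10 = 0.0005872 (0.05872%)
L = ρ[1 - (K+1)ρ^K + Kρ^(K+1)] / [(1-ρ)(1-ρ^(K+1))]
L = 0.51034 × (1 - 11×0.001198 + 10×0.0006116) / ((1 - 0.51034) × (1 - 0.0006116)) = 1.0355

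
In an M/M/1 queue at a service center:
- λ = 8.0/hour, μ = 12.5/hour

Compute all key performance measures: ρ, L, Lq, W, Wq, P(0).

Step 1: ρ = λ/μ = 8.0/12.5 = 0.6400
Step 2: L = λ/(μ-λ) = 8.0/4.50 = 1.7778
Step 3: Lq = λ²/(μ(μ-λ)) = 64.00/(12.5×4.50) = 1.1378
Step 4: W = 1/(μ-λ) = 1/4.50 = 0.22222
Step 5: Wq = λ/(μ(μ-λ)) = 8.0/(12.5×4.50) = 0.1422
Step 6: P(0) = 1-ρ = 0.3600
Verify: L = λW = 8.0×0.22222 = 1.7778 ✔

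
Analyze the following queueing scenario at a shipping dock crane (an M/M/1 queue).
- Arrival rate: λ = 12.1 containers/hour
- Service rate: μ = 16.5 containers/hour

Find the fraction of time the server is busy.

Server utilization: ρ = λ/μ
ρ = 12.1/16.5 = 0.7333
The server is busy 73.33% of the time.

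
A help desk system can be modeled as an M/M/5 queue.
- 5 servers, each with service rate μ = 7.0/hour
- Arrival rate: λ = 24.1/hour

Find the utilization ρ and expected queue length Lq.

Traffic intensity: ρ = λ/(cμ) = 24.1/(5×7.0) = 0.6886
Since ρ = 0.6886 < 1, system is stable.
Offered load a = λ/μ = cρ = 24.1/7.0 = 3.4429
P₀ = [ Σₙ₌₀^4 aⁿ/n! + a^5/(5!(1-ρ)) ]⁻¹
Σ = a^0/0! + a^1/1! + a^2/2! + a^3/3! + a^4/4! = 1.0000 + 3.4429 + 5.9266 + 6.8015 + 5.8542 = 23.0252
a^5/(5!(1-ρ)) = 483.7211/(120 × 0.311429) = 12.9436
P₀ = 1/(23.0252 + 12.9436) = 0.02780
Lq = P₀·a^5·ρ / (5!(1-ρ)²) = 0.02780 × 483.7211 × 0.6886 / (120 × 0.09699) = 0.7956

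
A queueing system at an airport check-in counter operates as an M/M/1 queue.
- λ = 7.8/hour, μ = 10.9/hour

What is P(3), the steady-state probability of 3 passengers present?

ρ = λ/μ = 7.8/10.9 = 0.7156
P(n) = (1-ρ)ρⁿ
P(3) = (1-0.7156) × 0.7156^3
P(3) = 0.2844 × 0.3664
P(3) = 0.1042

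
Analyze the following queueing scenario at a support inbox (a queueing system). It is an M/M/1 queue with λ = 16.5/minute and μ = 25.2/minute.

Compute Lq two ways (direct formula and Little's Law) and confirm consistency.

Method 1 (direct): Lq = λ²/(μ(μ-λ)) = 272.25/(25.2 × 8.70) = 1.2418

Method 2 (Little's Law):
W = 1/(μ-λ) = 1/8.70 = 0.11494
Wq = W - 1/μ = 0.11494 - 0.039683 = 0.07526
Lq = λWq = 16.5 × 0.07526 = 1.2418 ✔ (matches Method 1)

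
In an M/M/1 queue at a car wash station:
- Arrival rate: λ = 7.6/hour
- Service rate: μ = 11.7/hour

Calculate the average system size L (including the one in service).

ρ = λ/μ = 7.6/11.7 = 0.6496
For M/M/1: L = λ/(μ-λ)
L = 7.6/(11.7-7.6) = 7.6/4.10
L = 1.8537 cars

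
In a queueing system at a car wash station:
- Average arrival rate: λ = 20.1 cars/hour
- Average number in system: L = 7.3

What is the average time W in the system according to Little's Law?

Little's Law: L = λW, so W = L/λ
W = 7.3/20.1 = 0.3632 hours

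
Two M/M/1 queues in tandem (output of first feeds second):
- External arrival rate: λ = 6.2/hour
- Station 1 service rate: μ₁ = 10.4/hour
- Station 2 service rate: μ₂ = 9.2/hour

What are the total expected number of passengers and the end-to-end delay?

By Jackson's theorem, each station behaves as independent M/M/1.
Station 1: ρ₁ = 6.2/10.4 = 0.5962, L₁ = ρ₁/(1-ρ₁) = λ/(μ₁-λ) = 6.2/4.20 = 1.4762
Station 2: ρ₂ = 6.2/9.2 = 0.6739, L₂ = ρ₂/(1-ρ₂) = λ/(μ₂-λ) = 6.2/3.00 = 2.0667
Total: L = L₁ + L₂ = 1.4762 + 2.0667 = 3.5429
W = L/λ = 3.5429/6.2 = 0.5714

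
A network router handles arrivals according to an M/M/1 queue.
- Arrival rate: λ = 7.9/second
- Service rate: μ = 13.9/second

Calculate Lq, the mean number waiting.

ρ = λ/μ = 7.9/13.9 = 0.5683
For M/M/1: Lq = λ²/(μ(μ-λ))
Lq = 62.41/(13.9 × 6.00)
Lq = 0.7483 packets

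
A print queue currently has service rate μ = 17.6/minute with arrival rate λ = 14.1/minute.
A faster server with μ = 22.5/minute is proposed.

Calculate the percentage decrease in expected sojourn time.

System 1: ρ₁ = 14.1/17.6 = 0.8011, W₁ = 1/(17.6-14.1) = 0.28571
System 2: ρ₂ = 14.1/22.5 = 0.6267, W₂ = 1/(22.5-14.1) = 0.11905
Improvement: (W₁-W₂)/W₁ = (0.28571-0.11905)/0.28571 = 58.33%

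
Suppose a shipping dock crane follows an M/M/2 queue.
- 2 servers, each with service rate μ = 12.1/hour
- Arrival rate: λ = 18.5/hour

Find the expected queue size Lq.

Traffic intensity: ρ = λ/(cμ) = 18.5/(2×12.1) = 0.7645
Since ρ = 0.7645 < 1, system is stable.
Offered load a = λ/μ = cρ = 18.5/12.1 = 1.5289
P₀ = [ Σₙ₌₀^1 aⁿ/n! + a^2/(2!(1-ρ)) ]⁻¹
Σ = a^0/0! + a^1/1! = 1.0000 + 1.5289 = 2.5289
a^2/(2!(1-ρ)) = 2.33761/(2 × 0.235537) = 4.9623
P₀ = 1/(2.5289 + 4.9623) = 0.1335
Lq = P₀·a^2·ρ / (2!(1-ρ)²) = 0.13349 × 2.3376 × 0.76446 / (2 × 0.055478) = 2.1499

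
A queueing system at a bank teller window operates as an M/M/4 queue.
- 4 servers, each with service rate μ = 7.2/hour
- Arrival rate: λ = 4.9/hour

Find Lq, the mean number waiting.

Traffic intensity: ρ = λ/(cμ) = 4.9/(4×7.2) = 0.1701
Since ρ = 0.1701 < 1, system is stable.
Offered load a = λ/μ = cρ = 4.9/7.2 = 0.6806
P₀ = [ Σₙ₌₀^3 aⁿ/n! + a^4/(4!(1-ρ)) ]⁻¹
Σ = a^0/0! + a^1/1! + a^2/2! + a^3/3! = 1.0000 + 0.6806 + 0.2316 + 0.05253 = 1.9647
a^4/(4!(1-ρ)) = 0.2145/(24 × 0.8299) = 0.01077
P₀ = 1/(1.9647 + 0.01077) = 0.5062
Lq = P₀·a^4·ρ / (4!(1-ρ)²) = 0.50622 × 0.21451 × 0.17014 / (24 × 0.68867) = 0.001118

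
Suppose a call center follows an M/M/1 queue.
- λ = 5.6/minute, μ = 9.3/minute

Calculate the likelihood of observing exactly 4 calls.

ρ = λ/μ = 5.6/9.3 = 0.60215
P(n) = (1-ρ)ρⁿ
P(4) = (1-0.60215) × 0.60215^4
P(4) = 0.397850 × 0.131468
P(4) = 0.05230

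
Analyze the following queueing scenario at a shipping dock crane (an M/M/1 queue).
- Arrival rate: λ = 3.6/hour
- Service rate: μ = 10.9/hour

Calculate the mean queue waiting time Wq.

First, compute utilization: ρ = λ/μ = 3.6/10.9 = 0.3303
For M/M/1: Wq = λ/(μ(μ-λ))
Wq = 3.6/(10.9 × (10.9-3.6))
Wq = 3.6/(10.9 × 7.30)
Wq = 0.04524 hours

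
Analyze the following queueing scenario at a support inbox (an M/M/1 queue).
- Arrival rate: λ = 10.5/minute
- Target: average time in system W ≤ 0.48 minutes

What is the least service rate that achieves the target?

For M/M/1: W = 1/(μ-λ)
Need W ≤ 0.48, so 1/(μ-λ) ≤ 0.48
μ - λ ≥ 1/0.48 = 2.0833
μ ≥ 10.5 + 2.0833 = 12.5833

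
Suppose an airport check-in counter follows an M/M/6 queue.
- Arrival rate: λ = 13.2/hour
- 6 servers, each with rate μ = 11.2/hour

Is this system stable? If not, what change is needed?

Stability requires ρ = λ/(cμ) < 1
ρ = 13.2/(6 × 11.2) = 13.2/67.20 = 0.1964
Since 0.1964 < 1, the system is STABLE.
The servers are busy 19.64% of the time.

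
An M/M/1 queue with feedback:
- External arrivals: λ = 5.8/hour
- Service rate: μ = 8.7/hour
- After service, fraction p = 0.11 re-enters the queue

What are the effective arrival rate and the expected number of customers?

Effective arrival rate: λ_eff = λ/(1-p) = 5.8/(1-0.11) = 5.8/0.89 = 6.516854
ρ = λ_eff/μ = 6.516854/8.7 = 0.749064
L = ρ/(1-ρ) = 0.749064/(1-0.749064) = 2.9851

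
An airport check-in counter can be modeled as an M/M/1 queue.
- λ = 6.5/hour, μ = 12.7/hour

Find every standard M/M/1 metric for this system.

Step 1: ρ = λ/μ = 6.5/12.7 = 0.5118
Step 2: L = λ/(μ-λ) = 6.5/6.20 = 1.0484
Step 3: Lq = λ²/(μ(μ-λ)) = 42.25/(12.7×6.20) = 0.5366
Step 4: W = 1/(μ-λ) = 1/6.20 = 0.1613
Step 5: Wq = λ/(μ(μ-λ)) = 6.5/(12.7×6.20) = 0.08255
Step 6: P(0) = 1-ρ = 0.4882
Verify: L = λW = 6.5×0.1613 = 1.0484 ✔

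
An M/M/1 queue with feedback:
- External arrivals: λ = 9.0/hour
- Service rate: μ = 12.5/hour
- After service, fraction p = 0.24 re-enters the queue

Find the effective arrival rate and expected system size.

Effective arrival rate: λ_eff = λ/(1-p) = 9.0/(1-0.24) = 9.0/0.76 = 11.842105
ρ = λ_eff/μ = 11.842105/12.5 = 0.9473684
L = ρ/(1-ρ) = 0.9473684/(1-0.9473684) = 18.0000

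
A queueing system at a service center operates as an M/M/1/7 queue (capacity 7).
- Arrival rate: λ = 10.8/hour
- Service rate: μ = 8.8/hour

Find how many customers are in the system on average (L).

ρ = λ/μ = 10.8/8.8 = 1.22727
P₀ = (1-ρ)/(1-ρ^(K+1)) = (1-1.22727)/(1-1.22727^8) = -0.22727/-4.1466 = 0.05481
P_K = P₀×ρ^K = 0.05481 × 1.22727^7 = 0.05481 × 4.1935 = 0.2298
L = ρ[1 - (K+1)ρ^K + Kρ^(K+1)] / [(1-ρ)(1-ρ^(K+1))]
L = 1.22727 × (1 - 8×4.193540 + 7×5.146606) / ((1 - 1.22727) × (1 - 5.146606)) = 4.5292 customers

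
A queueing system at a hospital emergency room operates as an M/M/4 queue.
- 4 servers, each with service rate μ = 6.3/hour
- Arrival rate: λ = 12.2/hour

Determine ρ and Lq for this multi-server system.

Traffic intensity: ρ = λ/(cμ) = 12.2/(4×6.3) = 0.4841
Since ρ = 0.4841 < 1, system is stable.
Offered load a = λ/μ = cρ = 12.2/6.3 = 1.9365
P₀ = [ Σₙ₌₀^3 aⁿ/n! + a^4/(4!(1-ρ)) ]⁻¹
Σ = a^0/0! + a^1/1! + a^2/2! + a^3/3! = 1.00000 + 1.93651 + 1.87503 + 1.21034 = 6.0219
a^4/(4!(1-ρ)) = 14.0630/(24 × 0.51587) = 1.1359
P₀ = 1/(6.0219 + 1.1359) = 0.1397
Lq = P₀·a^4·ρ / (4!(1-ρ)²) = 0.1397 × 14.0630 × 0.4841 / (24 × 0.2661) = 0.1489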